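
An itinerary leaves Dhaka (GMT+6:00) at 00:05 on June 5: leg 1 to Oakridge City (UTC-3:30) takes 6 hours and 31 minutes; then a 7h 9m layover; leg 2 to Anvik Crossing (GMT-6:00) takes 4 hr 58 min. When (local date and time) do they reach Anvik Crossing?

Convert departure to UTC: 00:05 − 6:00 = 18:05 UTC on Jun 4.
Add 6 hours and 31 minutes leg 1 → 00:36 UTC (Jun 5).
Add 7 hours and 9 minutes layover in Oakridge City → 07:45 UTC.
Add 4 hours and 58 minutes leg 2 → 12:43 UTC.
Anvik Crossing is UTC−6:00, so local arrival = 12:43 − 6:00 = 06:43 on Jun 5.

06:43 on Jun 5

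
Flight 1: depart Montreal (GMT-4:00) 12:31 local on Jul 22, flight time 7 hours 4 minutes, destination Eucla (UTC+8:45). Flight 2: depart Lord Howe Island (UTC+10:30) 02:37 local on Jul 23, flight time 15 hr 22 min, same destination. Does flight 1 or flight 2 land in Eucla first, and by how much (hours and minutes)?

the first, by 7 hours 54 minutes

Flight 1 in UTC: 12:31 + 4:00 = 16:31 on Jul 22.
+7 hours 4 minutes → arrive 23:35 UTC on Jul 22.
Flight 2 in UTC: 02:37 − 10:30 = 16:07 on Jul 22.
+15 hours and 22 minutes → arrive 07:29 UTC on Jul 23.
Flight 1 lands earlier by 7 hours 54 minutes.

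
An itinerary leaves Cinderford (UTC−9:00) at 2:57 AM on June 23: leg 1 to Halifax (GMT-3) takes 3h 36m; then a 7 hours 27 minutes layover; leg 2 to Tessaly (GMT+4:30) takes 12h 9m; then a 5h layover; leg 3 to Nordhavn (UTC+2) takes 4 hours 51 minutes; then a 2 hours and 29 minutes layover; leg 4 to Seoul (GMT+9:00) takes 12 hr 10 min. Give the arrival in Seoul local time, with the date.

Convert departure to UTC: 2:57 AM + 9:00 = 11:57 AM UTC on Jun 23.
Add 3 hours and 36 minutes leg 1 → 3:33 PM UTC.
Add 7 hours 27 minutes layover in Halifax → 11:00 PM UTC.
Add 12 hours 9 minutes leg 2 → 11:09 AM UTC (Jun 24).
Add 5 hours layover in Tessaly → 4:09 PM UTC.
Add 4 hours and 51 minutes leg 3 → 9:00 PM UTC.
Add 2 hours 29 minutes layover in Nordhavn → 11:29 PM UTC.
Add 12 hours and 10 minutes leg 4 → 11:39 AM UTC (Jun 25).
Seoul is UTC+9:00, so local arrival = 11:39 AM + 9:00 = 8:39 PM on Jun 25.

8:39 PM on June 25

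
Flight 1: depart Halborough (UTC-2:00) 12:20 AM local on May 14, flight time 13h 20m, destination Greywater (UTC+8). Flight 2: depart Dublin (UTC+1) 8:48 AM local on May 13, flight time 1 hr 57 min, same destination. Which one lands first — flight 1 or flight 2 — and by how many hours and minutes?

Flight 1 in UTC: 12:20 AM + 2:00 = 2:20 AM on May 14.
+13 hours and 20 minutes → arrive 3:40 PM UTC on May 14.
Flight 2 in UTC: 8:48 AM − 1:00 = 7:48 AM on May 13.
+1 hour and 57 minutes → arrive 9:45 AM UTC on May 13.
Flight 2 lands earlier by 29 hours 55 minutes.

the second, by 29 hours 55 minutes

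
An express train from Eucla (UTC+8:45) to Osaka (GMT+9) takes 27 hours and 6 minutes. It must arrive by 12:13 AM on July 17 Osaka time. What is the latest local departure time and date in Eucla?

8:52 PM on July 15

Target arrival in UTC: 12:13 AM − 9:00 = 3:13 PM on Jul 16.
Subtract 27 hours 6 minutes → departure 12:07 PM UTC on Jul 15.
Eucla is UTC+8:45: 12:07 PM + 8:45 = 8:52 PM on Jul 15.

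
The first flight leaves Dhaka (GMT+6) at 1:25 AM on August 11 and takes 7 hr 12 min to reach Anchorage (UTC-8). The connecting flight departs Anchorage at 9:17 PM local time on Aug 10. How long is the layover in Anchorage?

Convert departure to UTC: 1:25 AM − 6:00 = 7:25 PM UTC on Aug 10.
Add 7 hours 12 minutes flight time → 2:37 AM UTC (Aug 11).
Anchorage is UTC−8:00, so local arrival = 2:37 AM − 8:00 = 6:37 PM on Aug 10.
Layover = 9:17 PM − 6:37 PM = 2 hours 40 minutes.

2 hours 40 minutes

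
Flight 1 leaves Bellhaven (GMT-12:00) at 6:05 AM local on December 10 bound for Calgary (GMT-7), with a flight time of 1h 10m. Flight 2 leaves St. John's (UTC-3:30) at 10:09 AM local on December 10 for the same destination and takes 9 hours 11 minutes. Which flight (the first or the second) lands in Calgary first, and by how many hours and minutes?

Flight 1 in UTC: 6:05 AM + 12:00 = 6:05 PM on Dec 10.
+1 hour 10 minutes → arrive 7:15 PM UTC on Dec 10.
Flight 2 in UTC: 10:09 AM + 3:30 = 1:39 PM on Dec 10.
+9 hours 11 minutes → arrive 10:50 PM UTC on Dec 10.
Flight 1 lands earlier by 3 hours 35 minutes.

the first, by 3 hours 35 minutes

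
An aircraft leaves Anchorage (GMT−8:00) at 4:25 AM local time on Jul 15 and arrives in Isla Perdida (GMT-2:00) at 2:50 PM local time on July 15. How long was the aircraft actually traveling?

Isla Perdida is 6:00 ahead of Anchorage.
Clock-face elapsed time (ignoring zones) is 10 hours 25 minutes.
Actual elapsed = 10 hours 25 minutes − 6:00 = 4 hours 25 minutes.

4 hours 25 minutes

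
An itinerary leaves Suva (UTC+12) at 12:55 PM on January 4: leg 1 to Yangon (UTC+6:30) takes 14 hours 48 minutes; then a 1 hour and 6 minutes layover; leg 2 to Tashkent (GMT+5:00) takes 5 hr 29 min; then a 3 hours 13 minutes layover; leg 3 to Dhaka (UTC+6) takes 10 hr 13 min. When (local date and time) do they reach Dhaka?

Convert departure to UTC: 12:55 PM − 12:00 = 12:55 AM UTC on Jan 4.
Add 14 hours 48 minutes leg 1 → 3:43 PM UTC.
Add 1 hour and 6 minutes layover in Yangon → 4:49 PM UTC.
Add 5 hours 29 minutes leg 2 → 10:18 PM UTC.
Add 3 hours 13 minutes layover in Tashkent → 1:31 AM UTC (Jan 5).
Add 10 hours and 13 minutes leg 3 → 11:44 AM UTC.
Dhaka is UTC+6:00, so local arrival = 11:44 AM + 6:00 = 5:44 PM on Jan 5.

5:44 PM on January 5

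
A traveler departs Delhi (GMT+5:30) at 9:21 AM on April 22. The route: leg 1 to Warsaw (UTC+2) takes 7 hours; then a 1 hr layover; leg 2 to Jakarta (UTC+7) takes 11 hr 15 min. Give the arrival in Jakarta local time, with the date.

Convert departure to UTC: 9:21 AM − 5:30 = 3:51 AM UTC on Apr 22.
Add 7 hours leg 1 → 10:51 AM UTC.
Add 1 hour layover in Warsaw → 11:51 AM UTC.
Add 11 hours 15 minutes leg 2 → 11:06 PM UTC.
Jakarta is UTC+7:00, so local arrival = 11:06 PM + 7:00 = 6:06 AM on Apr 23.

6:06 AM on April 23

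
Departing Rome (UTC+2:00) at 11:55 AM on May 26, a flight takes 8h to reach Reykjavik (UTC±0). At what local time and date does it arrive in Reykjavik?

Convert departure to UTC: 11:55 AM − 2:00 = 9:55 AM UTC on May 26.
Add 8 hours travel time → 5:55 PM UTC.
Reykjavik is UTC+0, so local arrival is the same: 5:55 PM on May 26.

5:55 PM on May 26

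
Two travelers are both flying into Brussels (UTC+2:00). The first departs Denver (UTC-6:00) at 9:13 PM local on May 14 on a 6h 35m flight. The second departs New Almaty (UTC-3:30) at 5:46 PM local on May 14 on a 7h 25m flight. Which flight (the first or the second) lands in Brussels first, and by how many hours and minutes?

Flight 1 in UTC: 9:13 PM + 6:00 = 3:13 AM on May 15.
+6 hours 35 minutes → arrive 9:48 AM UTC on May 15.
Flight 2 in UTC: 5:46 PM + 3:30 = 9:16 PM on May 14.
+7 hours 25 minutes → arrive 4:41 AM UTC on May 15.
Flight 2 lands earlier by 5 hours 7 minutes.

the second, by 5 hours 7 minutes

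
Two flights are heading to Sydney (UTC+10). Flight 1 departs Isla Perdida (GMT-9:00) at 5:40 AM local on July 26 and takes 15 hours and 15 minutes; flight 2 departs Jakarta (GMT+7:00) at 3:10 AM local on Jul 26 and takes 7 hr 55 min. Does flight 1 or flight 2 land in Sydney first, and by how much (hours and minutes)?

the second, by 25 hours 50 minutes

Flight 1 in UTC: 5:40 AM + 9:00 = 2:40 PM on Jul 26.
+15 hours and 15 minutes → arrive 5:55 AM UTC on Jul 27.
Flight 2 in UTC: 3:10 AM − 7:00 = 8:10 PM on Jul 25.
+7 hours 55 minutes → arrive 4:05 AM UTC on Jul 26.
Flight 2 lands earlier by 25 hours 50 minutes.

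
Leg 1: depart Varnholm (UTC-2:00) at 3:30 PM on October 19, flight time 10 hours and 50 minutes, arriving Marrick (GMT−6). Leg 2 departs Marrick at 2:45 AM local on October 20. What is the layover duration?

4 hours 25 minutes

Convert departure to UTC: 3:30 PM + 2:00 = 5:30 PM UTC on Oct 19.
Add 10 hours and 50 minutes flight time → 4:20 AM UTC (Oct 20).
Marrick is UTC−6:00, so local arrival = 4:20 AM − 6:00 = 10:20 PM on Oct 19.
Layover = 2:45 AM − 10:20 PM (+1 day) = 4 hours 25 minutes.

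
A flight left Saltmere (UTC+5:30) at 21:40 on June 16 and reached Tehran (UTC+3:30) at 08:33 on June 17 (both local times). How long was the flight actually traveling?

12 hours 53 minutes

Departure in UTC: 21:40 − 5:30 = 16:10 on Jun 16.
Arrival in UTC: 08:33 − 3:30 = 05:03 on Jun 17.
Elapsed = 05:03 − 16:10 (+1 day) = 12 hours 53 minutes.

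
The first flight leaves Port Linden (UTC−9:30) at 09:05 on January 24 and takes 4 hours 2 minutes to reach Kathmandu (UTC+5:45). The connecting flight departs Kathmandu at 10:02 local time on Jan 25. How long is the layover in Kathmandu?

5 hours 40 minutes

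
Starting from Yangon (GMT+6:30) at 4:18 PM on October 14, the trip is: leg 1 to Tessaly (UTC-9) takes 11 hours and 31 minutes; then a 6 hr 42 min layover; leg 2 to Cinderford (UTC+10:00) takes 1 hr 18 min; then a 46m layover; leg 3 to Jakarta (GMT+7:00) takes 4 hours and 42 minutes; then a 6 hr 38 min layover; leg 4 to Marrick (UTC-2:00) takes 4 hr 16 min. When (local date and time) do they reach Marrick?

7:41 PM on Oct 15

Convert departure to UTC: 4:18 PM − 6:30 = 9:48 AM UTC on Oct 14.
Add 11 hours and 31 minutes leg 1 → 9:19 PM UTC.
Add 6 hours 42 minutes layover in Tessaly → 4:01 AM UTC (Oct 15).
Add 1 hour and 18 minutes leg 2 → 5:19 AM UTC.
Add 46 minutes layover in Cinderford → 6:05 AM UTC.
Add 4 hours 42 minutes leg 3 → 10:47 AM UTC.
Add 6 hours and 38 minutes layover in Jakarta → 5:25 PM UTC.
Add 4 hours 16 minutes leg 4 → 9:41 PM UTC.
Marrick is UTC−2:00, so local arrival = 9:41 PM − 2:00 = 7:41 PM on Oct 15.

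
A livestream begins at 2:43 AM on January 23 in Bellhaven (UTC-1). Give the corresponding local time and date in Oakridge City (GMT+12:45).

4:28 PM on Jan 23

Oakridge City is 13:45 ahead of Bellhaven.
Shift by the zone difference: 2:43 AM + 13:45 = 4:28 PM on Jan 23 in Oakridge City.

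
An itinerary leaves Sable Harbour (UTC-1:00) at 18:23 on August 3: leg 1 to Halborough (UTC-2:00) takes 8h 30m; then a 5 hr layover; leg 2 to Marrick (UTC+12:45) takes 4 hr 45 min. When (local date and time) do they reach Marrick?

Convert departure to UTC: 18:23 + 1:00 = 19:23 UTC on Aug 3.
Add 8 hours 30 minutes leg 1 → 03:53 UTC (Aug 4).
Add 5 hours layover in Halborough → 08:53 UTC.
Add 4 hours and 45 minutes leg 2 → 13:38 UTC.
Marrick is UTC+12:45, so local arrival = 13:38 + 12:45 = 02:23 on Aug 5.

02:23 on August 5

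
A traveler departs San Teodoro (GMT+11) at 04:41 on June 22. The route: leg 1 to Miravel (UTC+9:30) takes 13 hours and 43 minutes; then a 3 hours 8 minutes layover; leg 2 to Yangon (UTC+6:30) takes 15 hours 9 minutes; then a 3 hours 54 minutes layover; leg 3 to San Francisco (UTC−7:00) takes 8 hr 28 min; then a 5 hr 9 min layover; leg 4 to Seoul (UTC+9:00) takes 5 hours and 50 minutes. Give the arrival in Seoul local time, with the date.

10:02 on Jun 24

Convert departure to UTC: 04:41 − 11:00 = 17:41 UTC on Jun 21.
Add 13 hours and 43 minutes leg 1 → 07:24 UTC (Jun 22).
Add 3 hours 8 minutes layover in Miravel → 10:32 UTC.
Add 15 hours and 9 minutes leg 2 → 01:41 UTC (Jun 23).
Add 3 hours 54 minutes layover in Yangon → 05:35 UTC.
Add 8 hours 28 minutes leg 3 → 14:03 UTC.
Add 5 hours 9 minutes layover in San Francisco → 19:12 UTC.
Add 5 hours 50 minutes leg 4 → 01:02 UTC (Jun 24).
Seoul is UTC+9:00, so local arrival = 01:02 + 9:00 = 10:02 on Jun 24.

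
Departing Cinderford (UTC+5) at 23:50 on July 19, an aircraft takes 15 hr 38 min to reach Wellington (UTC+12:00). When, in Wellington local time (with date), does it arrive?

22:28 on July 20

Convert departure to UTC: 23:50 − 5:00 = 18:50 UTC on Jul 19.
Add 15 hours and 38 minutes travel time → 10:28 UTC (Jul 20).
Wellington is UTC+12:00, so local arrival = 10:28 + 12:00 = 22:28 on Jul 20.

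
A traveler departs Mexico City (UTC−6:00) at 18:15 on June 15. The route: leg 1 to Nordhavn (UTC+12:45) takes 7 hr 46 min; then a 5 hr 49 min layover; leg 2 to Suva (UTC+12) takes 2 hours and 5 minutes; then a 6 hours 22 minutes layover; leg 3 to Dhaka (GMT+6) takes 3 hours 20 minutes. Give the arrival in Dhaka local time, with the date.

07:37 on June 17

Convert departure to UTC: 18:15 + 6:00 = 00:15 UTC on Jun 16.
Add 7 hours and 46 minutes leg 1 → 08:01 UTC.
Add 5 hours and 49 minutes layover in Nordhavn → 13:50 UTC.
Add 2 hours 5 minutes leg 2 → 15:55 UTC.
Add 6 hours 22 minutes layover in Suva → 22:17 UTC.
Add 3 hours 20 minutes leg 3 → 01:37 UTC (Jun 17).
Dhaka is UTC+6:00, so local arrival = 01:37 + 6:00 = 07:37 on Jun 17.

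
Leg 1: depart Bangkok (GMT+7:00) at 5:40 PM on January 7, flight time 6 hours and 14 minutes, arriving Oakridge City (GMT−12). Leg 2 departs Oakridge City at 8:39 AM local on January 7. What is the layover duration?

3 hours 45 minutes

Convert departure to UTC: 5:40 PM − 7:00 = 10:40 AM UTC on Jan 7.
Add 6 hours 14 minutes flight time → 4:54 PM UTC.
Oakridge City is UTC−12:00, so local arrival = 4:54 PM − 12:00 = 4:54 AM on Jan 7.
Layover = 8:39 AM − 4:54 AM = 3 hours 45 minutes.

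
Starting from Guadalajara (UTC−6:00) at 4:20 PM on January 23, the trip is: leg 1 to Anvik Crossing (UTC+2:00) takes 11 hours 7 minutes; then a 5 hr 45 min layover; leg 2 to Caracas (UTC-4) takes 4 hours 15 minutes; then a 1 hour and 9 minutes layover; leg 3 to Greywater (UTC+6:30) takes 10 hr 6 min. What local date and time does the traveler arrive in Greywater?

1:12 PM on January 25

Convert departure to UTC: 4:20 PM + 6:00 = 10:20 PM UTC on Jan 23.
Add 11 hours 7 minutes leg 1 → 9:27 AM UTC (Jan 24).
Add 5 hours 45 minutes layover in Anvik Crossing → 3:12 PM UTC.
Add 4 hours 15 minutes leg 2 → 7:27 PM UTC.
Add 1 hour 9 minutes layover in Caracas → 8:36 PM UTC.
Add 10 hours 6 minutes leg 3 → 6:42 AM UTC (Jan 25).
Greywater is UTC+6:30, so local arrival = 6:42 AM + 6:30 = 1:12 PM on Jan 25.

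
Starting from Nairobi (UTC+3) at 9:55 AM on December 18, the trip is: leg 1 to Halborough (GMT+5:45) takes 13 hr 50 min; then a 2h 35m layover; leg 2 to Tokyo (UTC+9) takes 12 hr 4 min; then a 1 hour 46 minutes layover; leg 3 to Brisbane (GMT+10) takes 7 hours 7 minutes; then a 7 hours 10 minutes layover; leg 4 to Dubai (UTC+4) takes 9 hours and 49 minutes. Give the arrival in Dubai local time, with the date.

Convert departure to UTC: 9:55 AM − 3:00 = 6:55 AM UTC on Dec 18.
Add 13 hours and 50 minutes leg 1 → 8:45 PM UTC.
Add 2 hours 35 minutes layover in Halborough → 11:20 PM UTC.
Add 12 hours and 4 minutes leg 2 → 11:24 AM UTC (Dec 19).
Add 1 hour 46 minutes layover in Tokyo → 1:10 PM UTC.
Add 7 hours and 7 minutes leg 3 → 8:17 PM UTC.
Add 7 hours and 10 minutes layover in Brisbane → 3:27 AM UTC (Dec 20).
Add 9 hours 49 minutes leg 4 → 1:16 PM UTC.
Dubai is UTC+4:00, so local arrival = 1:16 PM + 4:00 = 5:16 PM on Dec 20.

5:16 PM on Dec 20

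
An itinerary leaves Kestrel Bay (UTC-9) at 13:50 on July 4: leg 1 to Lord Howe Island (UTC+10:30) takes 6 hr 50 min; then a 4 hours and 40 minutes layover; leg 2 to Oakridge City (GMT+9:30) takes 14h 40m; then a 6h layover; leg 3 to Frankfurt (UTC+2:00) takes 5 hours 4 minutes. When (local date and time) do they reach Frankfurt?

14:04 on July 6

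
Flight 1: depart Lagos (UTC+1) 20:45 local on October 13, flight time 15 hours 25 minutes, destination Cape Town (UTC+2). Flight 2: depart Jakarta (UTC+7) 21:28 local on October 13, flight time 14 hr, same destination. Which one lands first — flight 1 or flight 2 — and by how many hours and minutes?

the second, by 6 hours 42 minutes

Flight 1 in UTC: 20:45 − 1:00 = 19:45 on Oct 13.
+15 hours 25 minutes → arrive 11:10 UTC on Oct 14.
Flight 2 in UTC: 21:28 − 7:00 = 14:28 on Oct 13.
+14 hours → arrive 04:28 UTC on Oct 14.
Flight 2 lands earlier by 6 hours 42 minutes.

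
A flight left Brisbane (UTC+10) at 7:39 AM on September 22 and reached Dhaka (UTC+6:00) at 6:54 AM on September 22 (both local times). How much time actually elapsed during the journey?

3 hours 15 minutes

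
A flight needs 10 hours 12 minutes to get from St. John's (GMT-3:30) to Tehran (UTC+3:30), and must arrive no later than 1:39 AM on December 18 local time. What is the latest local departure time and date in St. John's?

8:27 AM on December 17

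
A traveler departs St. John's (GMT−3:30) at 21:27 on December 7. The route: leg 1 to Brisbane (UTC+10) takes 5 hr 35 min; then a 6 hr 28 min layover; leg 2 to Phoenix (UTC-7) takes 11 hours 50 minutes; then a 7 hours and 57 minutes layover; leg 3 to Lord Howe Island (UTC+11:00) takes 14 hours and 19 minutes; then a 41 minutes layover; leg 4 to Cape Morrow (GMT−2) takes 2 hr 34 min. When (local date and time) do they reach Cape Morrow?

Convert departure to UTC: 21:27 + 3:30 = 00:57 UTC on Dec 8.
Add 5 hours 35 minutes leg 1 → 06:32 UTC.
Add 6 hours 28 minutes layover in Brisbane → 13:00 UTC.
Add 11 hours and 50 minutes leg 2 → 00:50 UTC (Dec 9).
Add 7 hours and 57 minutes layover in Phoenix → 08:47 UTC.
Add 14 hours 19 minutes leg 3 → 23:06 UTC.
Add 41 minutes layover in Lord Howe Island → 23:47 UTC.
Add 2 hours 34 minutes leg 4 → 02:21 UTC (Dec 10).
Cape Morrow is UTC−2:00, so local arrival = 02:21 − 2:00 = 00:21 on Dec 10.

00:21 on Dec 10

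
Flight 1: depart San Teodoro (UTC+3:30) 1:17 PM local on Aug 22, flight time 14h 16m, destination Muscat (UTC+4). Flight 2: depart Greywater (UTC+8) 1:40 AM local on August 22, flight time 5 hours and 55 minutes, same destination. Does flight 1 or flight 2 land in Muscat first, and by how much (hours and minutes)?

Flight 1 in UTC: 1:17 PM − 3:30 = 9:47 AM on Aug 22.
+14 hours and 16 minutes → arrive 12:03 AM UTC on Aug 23.
Flight 2 in UTC: 1:40 AM − 8:00 = 5:40 PM on Aug 21.
+5 hours 55 minutes → arrive 11:35 PM UTC on Aug 21.
Flight 2 lands earlier by 24 hours 28 minutes.

the second, by 24 hours 28 minutes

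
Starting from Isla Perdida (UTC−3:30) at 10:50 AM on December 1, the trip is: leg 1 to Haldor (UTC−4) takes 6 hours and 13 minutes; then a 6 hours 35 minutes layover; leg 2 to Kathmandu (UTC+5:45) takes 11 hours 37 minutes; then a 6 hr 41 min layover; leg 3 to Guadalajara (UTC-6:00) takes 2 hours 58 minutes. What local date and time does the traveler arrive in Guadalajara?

6:24 PM on December 2

Convert departure to UTC: 10:50 AM + 3:30 = 2:20 PM UTC on Dec 1.
Add 6 hours and 13 minutes leg 1 → 8:33 PM UTC.
Add 6 hours 35 minutes layover in Haldor → 3:08 AM UTC (Dec 2).
Add 11 hours and 37 minutes leg 2 → 2:45 PM UTC.
Add 6 hours and 41 minutes layover in Kathmandu → 9:26 PM UTC.
Add 2 hours and 58 minutes leg 3 → 12:24 AM UTC (Dec 3).
Guadalajara is UTC−6:00, so local arrival = 12:24 AM − 6:00 = 6:24 PM on Dec 2.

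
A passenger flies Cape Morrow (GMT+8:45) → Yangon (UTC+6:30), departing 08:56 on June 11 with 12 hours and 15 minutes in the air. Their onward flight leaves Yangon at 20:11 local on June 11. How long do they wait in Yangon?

1 hour 15 minutes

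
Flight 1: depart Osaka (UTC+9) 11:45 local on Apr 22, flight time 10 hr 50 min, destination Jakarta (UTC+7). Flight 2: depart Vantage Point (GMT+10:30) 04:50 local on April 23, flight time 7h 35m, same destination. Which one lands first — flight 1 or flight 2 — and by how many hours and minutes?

the first, by 12 hours 20 minutes

Flight 1 in UTC: 11:45 − 9:00 = 02:45 on Apr 22.
+10 hours 50 minutes → arrive 13:35 UTC on Apr 22.
Flight 2 in UTC: 04:50 − 10:30 = 18:20 on Apr 22.
+7 hours 35 minutes → arrive 01:55 UTC on Apr 23.
Flight 1 lands earlier by 12 hours 20 minutes.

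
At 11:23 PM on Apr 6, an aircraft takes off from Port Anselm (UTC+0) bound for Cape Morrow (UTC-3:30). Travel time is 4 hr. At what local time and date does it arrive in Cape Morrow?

Port Anselm is at UTC+0, so departure is already 11:23 PM UTC on Apr 6.
Add 4 hours travel time → 3:23 AM UTC (Apr 7).
Cape Morrow is UTC−3:30, so local arrival = 3:23 AM − 3:30 = 11:53 PM on Apr 6.

11:53 PM on April 6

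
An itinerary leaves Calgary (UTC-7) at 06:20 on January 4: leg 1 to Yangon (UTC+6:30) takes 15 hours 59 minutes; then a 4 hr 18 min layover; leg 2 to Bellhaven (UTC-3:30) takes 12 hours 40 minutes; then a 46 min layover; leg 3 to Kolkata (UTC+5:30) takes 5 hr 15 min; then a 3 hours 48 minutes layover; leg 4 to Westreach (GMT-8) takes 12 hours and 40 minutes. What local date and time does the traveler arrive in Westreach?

12:46 on January 6

Convert departure to UTC: 06:20 + 7:00 = 13:20 UTC on Jan 4.
Add 15 hours 59 minutes leg 1 → 05:19 UTC (Jan 5).
Add 4 hours 18 minutes layover in Yangon → 09:37 UTC.
Add 12 hours 40 minutes leg 2 → 22:17 UTC.
Add 46 minutes layover in Bellhaven → 23:03 UTC.
Add 5 hours and 15 minutes leg 3 → 04:18 UTC (Jan 6).
Add 3 hours and 48 minutes layover in Kolkata → 08:06 UTC.
Add 12 hours 40 minutes leg 4 → 20:46 UTC.
Westreach is UTC−8:00, so local arrival = 20:46 − 8:00 = 12:46 on Jan 6.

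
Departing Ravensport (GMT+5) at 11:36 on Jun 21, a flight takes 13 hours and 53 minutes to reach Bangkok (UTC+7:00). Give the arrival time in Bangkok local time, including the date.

03:29 on Jun 22

Bangkok is 2:00 ahead of Ravensport.
After 13 hours 53 minutes it is 01:29 (Jun 22) in Ravensport.
Shift by the zone difference: 01:29 + 2:00 = 03:29 on Jun 22 in Bangkok.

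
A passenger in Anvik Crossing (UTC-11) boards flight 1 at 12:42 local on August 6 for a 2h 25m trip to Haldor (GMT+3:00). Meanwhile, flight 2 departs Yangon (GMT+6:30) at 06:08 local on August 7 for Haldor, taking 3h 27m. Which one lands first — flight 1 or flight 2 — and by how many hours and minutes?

the first, by 58 minutes

Flight 1 in UTC: 12:42 + 11:00 = 23:42 on Aug 6.
+2 hours 25 minutes → arrive 02:07 UTC on Aug 7.
Flight 2 in UTC: 06:08 − 6:30 = 23:38 on Aug 6.
+3 hours and 27 minutes → arrive 03:05 UTC on Aug 7.
Flight 1 lands earlier by 58 minutes.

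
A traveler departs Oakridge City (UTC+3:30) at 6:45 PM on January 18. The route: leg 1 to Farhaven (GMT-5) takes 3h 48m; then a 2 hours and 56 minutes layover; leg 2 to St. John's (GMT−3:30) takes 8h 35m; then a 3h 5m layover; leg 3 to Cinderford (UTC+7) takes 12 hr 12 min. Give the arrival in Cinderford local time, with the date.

Convert departure to UTC: 6:45 PM − 3:30 = 3:15 PM UTC on Jan 18.
Add 3 hours 48 minutes leg 1 → 7:03 PM UTC.
Add 2 hours and 56 minutes layover in Farhaven → 9:59 PM UTC.
Add 8 hours and 35 minutes leg 2 → 6:34 AM UTC (Jan 19).
Add 3 hours and 5 minutes layover in St. John's → 9:39 AM UTC.
Add 12 hours 12 minutes leg 3 → 9:51 PM UTC.
Cinderford is UTC+7:00, so local arrival = 9:51 PM + 7:00 = 4:51 AM on Jan 20.

4:51 AM on January 20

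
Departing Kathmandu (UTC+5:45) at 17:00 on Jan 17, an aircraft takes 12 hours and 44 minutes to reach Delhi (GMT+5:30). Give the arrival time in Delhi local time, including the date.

Convert departure to UTC: 17:00 − 5:45 = 11:15 UTC on Jan 17.
Add 12 hours 44 minutes travel time → 23:59 UTC.
Delhi is UTC+5:30, so local arrival = 23:59 + 5:30 = 05:29 on Jan 18.

05:29 on January 18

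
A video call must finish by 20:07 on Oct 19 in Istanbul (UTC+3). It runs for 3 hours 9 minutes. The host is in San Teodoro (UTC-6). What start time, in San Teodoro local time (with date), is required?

07:58 on October 19

Target end time in UTC: 20:07 − 3:00 = 17:07 on Oct 19.
Subtract 3 hours 9 minutes → start 13:58 UTC on Oct 19.
San Teodoro is UTC−6:00: 13:58 − 6:00 = 07:58 on Oct 19.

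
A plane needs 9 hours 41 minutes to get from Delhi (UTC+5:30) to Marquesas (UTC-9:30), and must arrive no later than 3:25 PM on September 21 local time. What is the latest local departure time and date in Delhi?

8:44 PM on Sep 21

Target arrival in UTC: 3:25 PM + 9:30 = 12:55 AM on Sep 22.
Subtract 9 hours 41 minutes → departure 3:14 PM UTC on Sep 21.
Delhi is UTC+5:30: 3:14 PM + 5:30 = 8:44 PM on Sep 21.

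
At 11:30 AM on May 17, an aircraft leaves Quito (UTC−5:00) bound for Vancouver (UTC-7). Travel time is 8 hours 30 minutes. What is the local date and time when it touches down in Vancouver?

Convert departure to UTC: 11:30 AM + 5:00 = 4:30 PM UTC on May 17.
Add 8 hours 30 minutes travel time → 1:00 AM UTC (May 18).
Vancouver is UTC−7:00, so local arrival = 1:00 AM − 7:00 = 6:00 PM on May 17.

6:00 PM on May 17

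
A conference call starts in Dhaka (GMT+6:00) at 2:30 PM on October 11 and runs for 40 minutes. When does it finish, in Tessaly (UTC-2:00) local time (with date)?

Tessaly is 8:00 behind Dhaka.
After 40 minutes it is 3:10 PM in Dhaka.
Shift by the zone difference: 3:10 PM − 8:00 = 7:10 AM on Oct 11 in Tessaly.

7:10 AM on October 11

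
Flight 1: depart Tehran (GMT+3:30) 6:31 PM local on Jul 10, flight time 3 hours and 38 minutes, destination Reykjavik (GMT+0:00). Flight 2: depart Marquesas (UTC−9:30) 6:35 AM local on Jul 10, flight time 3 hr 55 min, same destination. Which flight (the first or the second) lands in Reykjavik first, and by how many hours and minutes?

the first, by 1 hour 21 minutes

Flight 1 in UTC: 6:31 PM − 3:30 = 3:01 PM on Jul 10.
+3 hours and 38 minutes → arrive 6:39 PM UTC on Jul 10.
Flight 2 in UTC: 6:35 AM + 9:30 = 4:05 PM on Jul 10.
+3 hours 55 minutes → arrive 8:00 PM UTC on Jul 10.
Flight 1 lands earlier by 1 hour 21 minutes.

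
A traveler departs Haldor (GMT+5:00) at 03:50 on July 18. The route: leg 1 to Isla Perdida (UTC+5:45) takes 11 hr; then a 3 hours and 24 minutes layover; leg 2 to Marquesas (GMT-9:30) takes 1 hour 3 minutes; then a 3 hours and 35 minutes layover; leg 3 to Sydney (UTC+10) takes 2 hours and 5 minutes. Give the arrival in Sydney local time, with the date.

Convert departure to UTC: 03:50 − 5:00 = 22:50 UTC on Jul 17.
Add 11 hours leg 1 → 09:50 UTC (Jul 18).
Add 3 hours 24 minutes layover in Isla Perdida → 13:14 UTC.
Add 1 hour and 3 minutes leg 2 → 14:17 UTC.
Add 3 hours 35 minutes layover in Marquesas → 17:52 UTC.
Add 2 hours and 5 minutes leg 3 → 19:57 UTC.
Sydney is UTC+10:00, so local arrival = 19:57 + 10:00 = 05:57 on Jul 19.

05:57 on July 19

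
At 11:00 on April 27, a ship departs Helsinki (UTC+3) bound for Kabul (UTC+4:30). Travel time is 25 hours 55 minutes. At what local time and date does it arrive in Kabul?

Convert departure to UTC: 11:00 − 3:00 = 08:00 UTC on Apr 27.
Add 25 hours and 55 minutes travel time → 09:55 UTC (Apr 28).
Kabul is UTC+4:30, so local arrival = 09:55 + 4:30 = 14:25 on Apr 28.

14:25 on Apr 28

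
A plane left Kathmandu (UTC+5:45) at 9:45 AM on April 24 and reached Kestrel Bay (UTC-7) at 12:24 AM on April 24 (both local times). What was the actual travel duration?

3 hours 24 minutes

Kestrel Bay is 12:45 behind Kathmandu.
Clock-face elapsed time (ignoring zones) is −9 hours 21 minutes.
Actual elapsed = −9 hours 21 minutes + 12:45 = 3 hours 24 minutes.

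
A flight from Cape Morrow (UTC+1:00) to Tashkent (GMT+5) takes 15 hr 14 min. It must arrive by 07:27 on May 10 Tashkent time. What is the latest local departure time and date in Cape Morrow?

Target arrival in UTC: 07:27 − 5:00 = 02:27 on May 10.
Subtract 15 hours 14 minutes → departure 11:13 UTC on May 9.
Cape Morrow is UTC+1:00: 11:13 + 1:00 = 12:13 on May 9.

12:13 on May 9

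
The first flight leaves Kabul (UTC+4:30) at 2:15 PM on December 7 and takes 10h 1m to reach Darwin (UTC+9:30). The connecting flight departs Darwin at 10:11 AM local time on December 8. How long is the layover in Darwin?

Convert departure to UTC: 2:15 PM − 4:30 = 9:45 AM UTC on Dec 7.
Add 10 hours 1 minute flight time → 7:46 PM UTC.
Darwin is UTC+9:30, so local arrival = 7:46 PM + 9:30 = 5:16 AM on Dec 8.
Layover = 10:11 AM − 5:16 AM = 4 hours 55 minutes.

4 hours 55 minutes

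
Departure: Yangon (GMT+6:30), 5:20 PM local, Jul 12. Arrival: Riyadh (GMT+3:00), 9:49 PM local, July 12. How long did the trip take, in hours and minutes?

7 hours 59 minutes

Departure in UTC: 5:20 PM − 6:30 = 10:50 AM on Jul 12.
Arrival in UTC: 9:49 PM − 3:00 = 6:49 PM on Jul 12.
Elapsed = 6:49 PM − 10:50 AM = 7 hours 59 minutes.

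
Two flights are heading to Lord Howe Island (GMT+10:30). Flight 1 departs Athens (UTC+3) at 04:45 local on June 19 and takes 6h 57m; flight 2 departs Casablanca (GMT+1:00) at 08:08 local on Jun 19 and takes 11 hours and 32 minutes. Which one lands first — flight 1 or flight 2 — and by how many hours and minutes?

the first, by 9 hours 58 minutes

Flight 1 in UTC: 04:45 − 3:00 = 01:45 on Jun 19.
+6 hours 57 minutes → arrive 08:42 UTC on Jun 19.
Flight 2 in UTC: 08:08 − 1:00 = 07:08 on Jun 19.
+11 hours 32 minutes → arrive 18:40 UTC on Jun 19.
Flight 1 lands earlier by 9 hours 58 minutes.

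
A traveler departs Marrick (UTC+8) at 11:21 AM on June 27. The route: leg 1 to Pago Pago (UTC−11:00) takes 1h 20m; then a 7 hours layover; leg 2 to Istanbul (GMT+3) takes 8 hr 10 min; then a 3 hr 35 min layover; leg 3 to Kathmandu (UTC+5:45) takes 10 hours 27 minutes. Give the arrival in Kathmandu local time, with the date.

3:38 PM on June 28

Convert departure to UTC: 11:21 AM − 8:00 = 3:21 AM UTC on Jun 27.
Add 1 hour 20 minutes leg 1 → 4:41 AM UTC.
Add 7 hours layover in Pago Pago → 11:41 AM UTC.
Add 8 hours 10 minutes leg 2 → 7:51 PM UTC.
Add 3 hours 35 minutes layover in Istanbul → 11:26 PM UTC.
Add 10 hours and 27 minutes leg 3 → 9:53 AM UTC (Jun 28).
Kathmandu is UTC+5:45, so local arrival = 9:53 AM + 5:45 = 3:38 PM on Jun 28.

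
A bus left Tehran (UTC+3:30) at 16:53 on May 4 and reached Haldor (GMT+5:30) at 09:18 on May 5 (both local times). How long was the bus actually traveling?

14 hours 25 minutes

Departure in UTC: 16:53 − 3:30 = 13:23 on May 4.
Arrival in UTC: 09:18 − 5:30 = 03:48 on May 5.
Elapsed = 03:48 − 13:23 (+1 day) = 14 hours 25 minutes.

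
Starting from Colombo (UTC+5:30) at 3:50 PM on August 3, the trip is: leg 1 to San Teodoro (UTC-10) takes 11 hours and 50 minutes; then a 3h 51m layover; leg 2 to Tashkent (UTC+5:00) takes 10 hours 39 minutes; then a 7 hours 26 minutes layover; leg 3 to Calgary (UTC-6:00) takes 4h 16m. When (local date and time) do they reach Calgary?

Convert departure to UTC: 3:50 PM − 5:30 = 10:20 AM UTC on Aug 3.
Add 11 hours 50 minutes leg 1 → 10:10 PM UTC.
Add 3 hours and 51 minutes layover in San Teodoro → 2:01 AM UTC (Aug 4).
Add 10 hours and 39 minutes leg 2 → 12:40 PM UTC.
Add 7 hours 26 minutes layover in Tashkent → 8:06 PM UTC.
Add 4 hours 16 minutes leg 3 → 12:22 AM UTC (Aug 5).
Calgary is UTC−6:00, so local arrival = 12:22 AM − 6:00 = 6:22 PM on Aug 4.

6:22 PM on Aug 4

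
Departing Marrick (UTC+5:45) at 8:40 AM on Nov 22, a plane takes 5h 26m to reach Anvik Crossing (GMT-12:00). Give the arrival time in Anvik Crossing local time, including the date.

8:21 PM on Nov 21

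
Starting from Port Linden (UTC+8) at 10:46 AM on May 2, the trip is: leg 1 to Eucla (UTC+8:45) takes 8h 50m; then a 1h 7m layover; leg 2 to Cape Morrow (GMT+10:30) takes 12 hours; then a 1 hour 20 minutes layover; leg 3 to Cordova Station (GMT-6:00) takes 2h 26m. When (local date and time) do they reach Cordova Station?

10:29 PM on May 2

Convert departure to UTC: 10:46 AM − 8:00 = 2:46 AM UTC on May 2.
Add 8 hours 50 minutes leg 1 → 11:36 AM UTC.
Add 1 hour 7 minutes layover in Eucla → 12:43 PM UTC.
Add 12 hours leg 2 → 12:43 AM UTC (May 3).
Add 1 hour 20 minutes layover in Cape Morrow → 2:03 AM UTC.
Add 2 hours 26 minutes leg 3 → 4:29 AM UTC.
Cordova Station is UTC−6:00, so local arrival = 4:29 AM − 6:00 = 10:29 PM on May 2.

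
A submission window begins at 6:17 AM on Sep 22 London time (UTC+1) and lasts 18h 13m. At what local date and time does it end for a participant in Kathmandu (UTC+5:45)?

5:15 AM on September 23

Convert start to UTC: 6:17 AM − 1:00 = 5:17 AM UTC on Sep 22.
Add 18 hours 13 minutes duration → 11:30 PM UTC.
Kathmandu is UTC+5:45, so local end time = 11:30 PM + 5:45 = 5:15 AM on Sep 23.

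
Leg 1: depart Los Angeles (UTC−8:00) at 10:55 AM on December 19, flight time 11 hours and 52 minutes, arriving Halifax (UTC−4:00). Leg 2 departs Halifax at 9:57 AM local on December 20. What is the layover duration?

7 hours 10 minutes

Convert departure to UTC: 10:55 AM + 8:00 = 6:55 PM UTC on Dec 19.
Add 11 hours and 52 minutes flight time → 6:47 AM UTC (Dec 20).
Halifax is UTC−4:00, so local arrival = 6:47 AM − 4:00 = 2:47 AM on Dec 20.
Layover = 9:57 AM − 2:47 AM = 7 hours 10 minutes.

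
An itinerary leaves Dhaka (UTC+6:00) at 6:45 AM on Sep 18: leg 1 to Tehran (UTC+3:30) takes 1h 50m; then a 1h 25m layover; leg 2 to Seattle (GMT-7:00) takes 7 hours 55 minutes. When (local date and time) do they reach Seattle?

Convert departure to UTC: 6:45 AM − 6:00 = 12:45 AM UTC on Sep 18.
Add 1 hour and 50 minutes leg 1 → 2:35 AM UTC.
Add 1 hour and 25 minutes layover in Tehran → 4:00 AM UTC.
Add 7 hours 55 minutes leg 2 → 11:55 AM UTC.
Seattle is UTC−7:00, so local arrival = 11:55 AM − 7:00 = 4:55 AM on Sep 18.

4:55 AM on September 18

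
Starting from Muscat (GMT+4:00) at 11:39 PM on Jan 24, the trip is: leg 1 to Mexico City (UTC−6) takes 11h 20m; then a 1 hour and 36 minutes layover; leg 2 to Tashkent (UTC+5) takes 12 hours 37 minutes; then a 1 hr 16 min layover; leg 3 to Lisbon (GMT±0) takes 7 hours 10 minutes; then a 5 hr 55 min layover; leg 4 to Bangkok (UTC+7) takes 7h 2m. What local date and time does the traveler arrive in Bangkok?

Convert departure to UTC: 11:39 PM − 4:00 = 7:39 PM UTC on Jan 24.
Add 11 hours and 20 minutes leg 1 → 6:59 AM UTC (Jan 25).
Add 1 hour and 36 minutes layover in Mexico City → 8:35 AM UTC.
Add 12 hours 37 minutes leg 2 → 9:12 PM UTC.
Add 1 hour 16 minutes layover in Tashkent → 10:28 PM UTC.
Add 7 hours 10 minutes leg 3 → 5:38 AM UTC (Jan 26).
Add 5 hours 55 minutes layover in Lisbon → 11:33 AM UTC.
Add 7 hours and 2 minutes leg 4 → 6:35 PM UTC.
Bangkok is UTC+7:00, so local arrival = 6:35 PM + 7:00 = 1:35 AM on Jan 27.

1:35 AM on January 27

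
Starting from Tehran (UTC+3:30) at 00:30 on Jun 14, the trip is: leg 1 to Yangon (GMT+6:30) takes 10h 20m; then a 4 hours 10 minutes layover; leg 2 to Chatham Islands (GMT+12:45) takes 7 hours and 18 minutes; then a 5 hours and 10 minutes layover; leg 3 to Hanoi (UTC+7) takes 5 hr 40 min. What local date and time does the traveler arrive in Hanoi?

Convert departure to UTC: 00:30 − 3:30 = 21:00 UTC on Jun 13.
Add 10 hours and 20 minutes leg 1 → 07:20 UTC (Jun 14).
Add 4 hours and 10 minutes layover in Yangon → 11:30 UTC.
Add 7 hours 18 minutes leg 2 → 18:48 UTC.
Add 5 hours 10 minutes layover in Chatham Islands → 23:58 UTC.
Add 5 hours 40 minutes leg 3 → 05:38 UTC (Jun 15).
Hanoi is UTC+7:00, so local arrival = 05:38 + 7:00 = 12:38 on Jun 15.

12:38 on June 15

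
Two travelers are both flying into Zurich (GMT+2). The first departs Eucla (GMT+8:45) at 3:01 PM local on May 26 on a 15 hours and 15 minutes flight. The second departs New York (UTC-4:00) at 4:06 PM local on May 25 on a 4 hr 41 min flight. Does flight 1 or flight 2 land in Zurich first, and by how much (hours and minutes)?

the second, by 20 hours 44 minutes

Flight 1 in UTC: 3:01 PM − 8:45 = 6:16 AM on May 26.
+15 hours 15 minutes → arrive 9:31 PM UTC on May 26.
Flight 2 in UTC: 4:06 PM + 4:00 = 8:06 PM on May 25.
+4 hours 41 minutes → arrive 12:47 AM UTC on May 26.
Flight 2 lands earlier by 20 hours 44 minutes.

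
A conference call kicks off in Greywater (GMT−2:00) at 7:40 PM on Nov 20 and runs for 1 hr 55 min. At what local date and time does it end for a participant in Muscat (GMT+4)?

Convert start to UTC: 7:40 PM + 2:00 = 9:40 PM UTC on Nov 20.
Add 1 hour and 55 minutes duration → 11:35 PM UTC.
Muscat is UTC+4:00, so local end time = 11:35 PM + 4:00 = 3:35 AM on Nov 21.

3:35 AM on Nov 21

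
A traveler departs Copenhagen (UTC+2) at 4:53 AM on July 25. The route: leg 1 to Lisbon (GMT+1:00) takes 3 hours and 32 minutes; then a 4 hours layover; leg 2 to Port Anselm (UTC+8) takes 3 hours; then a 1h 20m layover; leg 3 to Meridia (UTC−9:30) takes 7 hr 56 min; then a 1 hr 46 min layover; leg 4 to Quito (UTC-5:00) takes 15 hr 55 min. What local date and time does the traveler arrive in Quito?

11:22 AM on July 26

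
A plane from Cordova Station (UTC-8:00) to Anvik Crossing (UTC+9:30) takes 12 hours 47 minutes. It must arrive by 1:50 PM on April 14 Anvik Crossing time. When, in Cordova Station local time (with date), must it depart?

7:33 AM on Apr 13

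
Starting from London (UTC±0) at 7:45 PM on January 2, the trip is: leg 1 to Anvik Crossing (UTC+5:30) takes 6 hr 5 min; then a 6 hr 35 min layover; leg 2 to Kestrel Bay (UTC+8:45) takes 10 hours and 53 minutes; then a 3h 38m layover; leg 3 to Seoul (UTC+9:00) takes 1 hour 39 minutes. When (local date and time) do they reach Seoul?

London is at UTC+0, so departure is already 7:45 PM UTC on Jan 2.
Add 6 hours 5 minutes leg 1 → 1:50 AM UTC (Jan 3).
Add 6 hours and 35 minutes layover in Anvik Crossing → 8:25 AM UTC.
Add 10 hours and 53 minutes leg 2 → 7:18 PM UTC.
Add 3 hours and 38 minutes layover in Kestrel Bay → 10:56 PM UTC.
Add 1 hour 39 minutes leg 3 → 12:35 AM UTC (Jan 4).
Seoul is UTC+9:00, so local arrival = 12:35 AM + 9:00 = 9:35 AM on Jan 4.

9:35 AM on Jan 4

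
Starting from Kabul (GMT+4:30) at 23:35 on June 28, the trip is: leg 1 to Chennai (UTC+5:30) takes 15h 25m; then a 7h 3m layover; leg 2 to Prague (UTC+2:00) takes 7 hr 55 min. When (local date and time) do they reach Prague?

03:28 on Jun 30

Convert departure to UTC: 23:35 − 4:30 = 19:05 UTC on Jun 28.
Add 15 hours and 25 minutes leg 1 → 10:30 UTC (Jun 29).
Add 7 hours and 3 minutes layover in Chennai → 17:33 UTC.
Add 7 hours 55 minutes leg 2 → 01:28 UTC (Jun 30).
Prague is UTC+2:00, so local arrival = 01:28 + 2:00 = 03:28 on Jun 30.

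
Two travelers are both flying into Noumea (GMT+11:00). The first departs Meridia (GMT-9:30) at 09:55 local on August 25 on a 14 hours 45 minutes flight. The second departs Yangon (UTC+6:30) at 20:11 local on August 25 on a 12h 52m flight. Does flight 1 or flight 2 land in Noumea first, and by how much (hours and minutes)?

Flight 1 in UTC: 09:55 + 9:30 = 19:25 on Aug 25.
+14 hours 45 minutes → arrive 10:10 UTC on Aug 26.
Flight 2 in UTC: 20:11 − 6:30 = 13:41 on Aug 25.
+12 hours 52 minutes → arrive 02:33 UTC on Aug 26.
Flight 2 lands earlier by 7 hours 37 minutes.

the second, by 7 hours 37 minutes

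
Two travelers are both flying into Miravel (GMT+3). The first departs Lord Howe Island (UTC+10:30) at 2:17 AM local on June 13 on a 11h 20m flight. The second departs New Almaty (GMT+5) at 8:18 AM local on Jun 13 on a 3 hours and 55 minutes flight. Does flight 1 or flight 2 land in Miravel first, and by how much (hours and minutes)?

Flight 1 in UTC: 2:17 AM − 10:30 = 3:47 PM on Jun 12.
+11 hours and 20 minutes → arrive 3:07 AM UTC on Jun 13.
Flight 2 in UTC: 8:18 AM − 5:00 = 3:18 AM on Jun 13.
+3 hours 55 minutes → arrive 7:13 AM UTC on Jun 13.
Flight 1 lands earlier by 4 hours 6 minutes.

the first, by 4 hours 6 minutes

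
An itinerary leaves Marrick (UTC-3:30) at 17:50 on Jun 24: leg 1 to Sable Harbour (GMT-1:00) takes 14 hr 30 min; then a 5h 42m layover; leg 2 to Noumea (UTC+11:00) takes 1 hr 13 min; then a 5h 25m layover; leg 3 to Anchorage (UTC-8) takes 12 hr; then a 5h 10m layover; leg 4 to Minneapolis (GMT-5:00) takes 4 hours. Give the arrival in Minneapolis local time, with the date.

Convert departure to UTC: 17:50 + 3:30 = 21:20 UTC on Jun 24.
Add 14 hours 30 minutes leg 1 → 11:50 UTC (Jun 25).
Add 5 hours and 42 minutes layover in Sable Harbour → 17:32 UTC.
Add 1 hour and 13 minutes leg 2 → 18:45 UTC.
Add 5 hours 25 minutes layover in Noumea → 00:10 UTC (Jun 26).
Add 12 hours leg 3 → 12:10 UTC.
Add 5 hours 10 minutes layover in Anchorage → 17:20 UTC.
Add 4 hours leg 4 → 21:20 UTC.
Minneapolis is UTC−5:00, so local arrival = 21:20 − 5:00 = 16:20 on Jun 26.

16:20 on June 26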